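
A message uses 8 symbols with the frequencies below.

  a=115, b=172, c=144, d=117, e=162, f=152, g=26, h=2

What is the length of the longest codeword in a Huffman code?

5

Merge the two lowest-weight nodes at each step:
merge h(2) and g(26): 28
merge 28 and a(115): 143
merge d(117) and 143: 260
merge c(144) and f(152): 296
merge e(162) and b(172): 334
merge 260 and 296: 556
merge 334 and 556: 890
Maximum depth reached is 5.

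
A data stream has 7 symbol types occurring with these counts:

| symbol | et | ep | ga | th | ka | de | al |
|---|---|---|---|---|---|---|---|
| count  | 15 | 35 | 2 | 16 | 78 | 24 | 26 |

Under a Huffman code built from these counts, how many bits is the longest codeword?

Merge the two lowest-weight nodes at each step:
ga(2) + et(15) → 17
th(16) + 17 → 33
de(24) + al(26) → 50
33 + ep(35) → 68
50 + 68 → 118
ka(78) + 118 → 196
The rarest symbols sit at the bottom; the longest codeword is 5 bits.

5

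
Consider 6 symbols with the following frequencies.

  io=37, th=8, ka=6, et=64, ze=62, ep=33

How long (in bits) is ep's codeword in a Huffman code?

Repeatedly merge the two smallest:
merge ka(6) and th(8): 14
merge 14 and ep(33): 47
merge io(37) and 47: 84
merge ze(62) and et(64): 126
merge 84 and 126: 210
The subtree containing ep is merged 3 times, so code length = 3.

3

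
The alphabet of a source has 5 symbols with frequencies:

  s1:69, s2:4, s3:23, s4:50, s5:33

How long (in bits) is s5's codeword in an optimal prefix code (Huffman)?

Huffman merges, smallest pair first:
merge s2(4) and s3(23): 27
merge 27 and s5(33): 60
merge s4(50) and 60: 110
merge s1(69) and 110: 179
The subtree containing s5 is merged 3 times, so code length = 3.

3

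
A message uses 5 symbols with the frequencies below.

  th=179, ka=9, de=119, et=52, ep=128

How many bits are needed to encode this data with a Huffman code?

1035

Merge the two smallest weights repeatedly:
ka(9) + et(52) → 61
61 + de(119) → 180
ep(128) + th(179) → 307
180 + 307 → 487
Total encoded bits = sum of merged weights = 61 + 180 + 307 + 487 = 1035.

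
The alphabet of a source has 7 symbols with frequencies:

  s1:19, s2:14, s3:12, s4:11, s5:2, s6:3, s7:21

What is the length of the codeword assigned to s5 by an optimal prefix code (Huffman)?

Repeatedly merge the two smallest:
s5(2) + s6(3) → 5
5 + s4(11) → 16
s3(12) + s2(14) → 26
16 + s1(19) → 35
s7(21) + 26 → 47
35 + 47 → 82
s5 sits 4 levels below the root, so its codeword is 4 bits.

4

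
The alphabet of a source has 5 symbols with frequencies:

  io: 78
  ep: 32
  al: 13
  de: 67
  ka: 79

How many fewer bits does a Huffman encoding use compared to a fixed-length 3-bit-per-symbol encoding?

224

Fixed-length: 3 bits × 269 symbols = 807 bits.
Huffman merges:
merge al(13) and ep(32): 45
merge 45 and de(67): 112
merge io(78) and ka(79): 157
merge 112 and 157: 269
Huffman total = 45 + 112 + 157 + 269 = 583 bits.
Saving = 807 − 583 = 224 bits.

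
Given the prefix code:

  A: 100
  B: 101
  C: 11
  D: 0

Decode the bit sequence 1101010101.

CDBDB

Read left to right; each codeword is recognised as soon as it completes (prefix code):
  11→C | 0→D | 101→B | 0→D | 101→B
Decoded message: CDBDB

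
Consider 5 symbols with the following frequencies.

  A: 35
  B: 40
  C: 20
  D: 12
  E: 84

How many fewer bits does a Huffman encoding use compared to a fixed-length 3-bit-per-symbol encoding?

176

Fixed-length: 3 bits × 191 symbols = 573 bits.
Huffman merges:
combine D(12), C(20) → 32
combine 32, A(35) → 67
combine B(40), 67 → 107
combine E(84), 107 → 191
Huffman total = 32 + 67 + 107 + 191 = 397 bits.
Saving = 573 − 397 = 176 bits.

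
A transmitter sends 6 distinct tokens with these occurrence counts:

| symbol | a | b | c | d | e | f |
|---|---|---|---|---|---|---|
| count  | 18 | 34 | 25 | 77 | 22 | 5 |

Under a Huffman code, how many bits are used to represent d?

1

Build the tree from the bottom:
merge f(5) and a(18): 23
merge e(22) and 23: 45
merge c(25) and b(34): 59
merge 45 and 59: 104
merge d(77) and 104: 181
d is a child of the root — depth 1, so its codeword is a single bit.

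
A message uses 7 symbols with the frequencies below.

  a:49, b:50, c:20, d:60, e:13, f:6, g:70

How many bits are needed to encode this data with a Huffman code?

682

Build the Huffman tree bottom-up:
f(6) + e(13) → 19
19 + c(20) → 39
39 + a(49) → 88
b(50) + d(60) → 110
g(70) + 88 → 158
110 + 158 → 268
Total encoded bits = sum of merged weights = 19 + 39 + 88 + 110 + 158 + 268 = 682.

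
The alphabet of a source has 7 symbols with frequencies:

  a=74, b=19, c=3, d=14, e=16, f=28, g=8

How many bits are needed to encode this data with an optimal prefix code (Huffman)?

Merge the two smallest weights repeatedly:
combine c(3), g(8) → 11
combine 11, d(14) → 25
combine e(16), b(19) → 35
combine 25, f(28) → 53
combine 35, 53 → 88
combine a(74), 88 → 162
Each symbol's bit-cost is frequency × depth; summing gives 374 bits (equivalently 11 + 25 + 35 + 53 + 88 + 162).

374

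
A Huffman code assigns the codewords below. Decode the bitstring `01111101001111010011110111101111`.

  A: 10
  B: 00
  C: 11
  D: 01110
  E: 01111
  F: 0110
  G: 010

EAAEGEEE

Read left to right; each codeword is recognised as soon as it completes (prefix code):
  01111→E | 10→A | 10→A | 01111→E | 010→G | 01111→E | 01111→E | 01111→E
Decoded message: EAAEGEEE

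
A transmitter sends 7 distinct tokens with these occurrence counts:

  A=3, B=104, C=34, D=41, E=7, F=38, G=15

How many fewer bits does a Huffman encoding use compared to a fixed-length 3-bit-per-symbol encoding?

173

Fixed-length: 3 bits × 242 symbols = 726 bits.
Huffman merges:
merge A(3) and E(7): 10
merge 10 and G(15): 25
merge 25 and C(34): 59
merge F(38) and D(41): 79
merge 59 and 79: 138
merge B(104) and 138: 242
Huffman total = 10 + 25 + 59 + 79 + 138 + 242 = 553 bits.
Saving = 726 − 553 = 173 bits.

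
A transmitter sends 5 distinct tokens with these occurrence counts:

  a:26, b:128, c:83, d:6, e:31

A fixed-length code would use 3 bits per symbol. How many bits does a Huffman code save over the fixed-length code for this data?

Fixed-length: 3 bits × 274 symbols = 822 bits.
Huffman merges:
combine d(6), a(26) → 32
combine e(31), 32 → 63
combine 63, c(83) → 146
combine b(128), 146 → 274
Huffman total = 32 + 63 + 146 + 274 = 515 bits.
Saving = 822 − 515 = 307 bits.

307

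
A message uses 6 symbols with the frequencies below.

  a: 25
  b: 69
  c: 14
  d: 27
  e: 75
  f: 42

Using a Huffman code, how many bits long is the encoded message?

Greedily combine the two least-frequent nodes:
merge c(14) and a(25): 39
merge d(27) and 39: 66
merge f(42) and 66: 108
merge b(69) and e(75): 144
merge 108 and 144: 252
The encoded length is the sum of every internal node's weight: 39 + 66 + 108 + 144 + 252 = 609 bits.

609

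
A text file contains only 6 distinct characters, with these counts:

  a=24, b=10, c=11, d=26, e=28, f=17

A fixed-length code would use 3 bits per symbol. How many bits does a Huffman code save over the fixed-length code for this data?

57

Fixed-length: 3 bits × 116 symbols = 348 bits.
Huffman merges:
combine b(10), c(11) → 21
combine f(17), 21 → 38
combine a(24), d(26) → 50
combine e(28), 38 → 66
combine 50, 66 → 116
Huffman total = 21 + 38 + 50 + 66 + 116 = 291 bits.
Saving = 348 − 291 = 57 bits.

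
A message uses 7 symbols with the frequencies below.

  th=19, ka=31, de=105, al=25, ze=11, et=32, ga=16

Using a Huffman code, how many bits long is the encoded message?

578

Build the Huffman tree bottom-up:
combine ze(11), ga(16) → 27
combine th(19), al(25) → 44
combine 27, ka(31) → 58
combine et(32), 44 → 76
combine 58, 76 → 134
combine de(105), 134 → 239
Each symbol's bit-cost is frequency × depth; summing gives 578 bits (equivalently 27 + 44 + 58 + 76 + 134 + 239).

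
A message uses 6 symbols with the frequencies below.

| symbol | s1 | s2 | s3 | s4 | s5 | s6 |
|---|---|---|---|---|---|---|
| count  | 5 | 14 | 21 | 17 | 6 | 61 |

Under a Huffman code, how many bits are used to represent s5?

Huffman merges, smallest pair first:
combine s1(5), s5(6) → 11
combine 11, s2(14) → 25
combine s4(17), s3(21) → 38
combine 25, 38 → 63
combine s6(61), 63 → 124
s5 sits 4 levels below the root, so its codeword is 4 bits.

4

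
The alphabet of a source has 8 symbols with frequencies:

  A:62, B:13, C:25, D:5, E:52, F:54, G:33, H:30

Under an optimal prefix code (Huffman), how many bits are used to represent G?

Repeatedly merge the two smallest:
merge D(5) and B(13): 18
merge 18 and C(25): 43
merge H(30) and G(33): 63
merge 43 and E(52): 95
merge F(54) and A(62): 116
merge 63 and 95: 158
merge 116 and 158: 274
G's leaf is at depth 3, giving a 3-bit codeword.

3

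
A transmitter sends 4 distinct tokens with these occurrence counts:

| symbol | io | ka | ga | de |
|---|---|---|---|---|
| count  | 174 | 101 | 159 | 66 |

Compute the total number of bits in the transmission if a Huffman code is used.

Greedily combine the two least-frequent nodes:
merge de(66) and ka(101): 167
merge ga(159) and 167: 326
merge io(174) and 326: 500
Total encoded bits = sum of merged weights = 167 + 326 + 500 = 993.

993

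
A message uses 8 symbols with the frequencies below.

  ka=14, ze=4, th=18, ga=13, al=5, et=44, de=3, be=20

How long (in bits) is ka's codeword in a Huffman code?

Build the tree from the bottom:
merge de(3) and ze(4): 7
merge al(5) and 7: 12
merge 12 and ga(13): 25
merge ka(14) and th(18): 32
merge be(20) and 25: 45
merge 32 and et(44): 76
merge 45 and 76: 121
ka's leaf is at depth 3, giving a 3-bit codeword.

3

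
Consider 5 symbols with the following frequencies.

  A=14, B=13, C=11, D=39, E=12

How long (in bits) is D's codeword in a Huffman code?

Repeatedly merge the two smallest:
C(11) + E(12) → 23
B(13) + A(14) → 27
23 + 27 → 50
D(39) + 50 → 89
D is a child of the root — depth 1, so its codeword is a single bit.

1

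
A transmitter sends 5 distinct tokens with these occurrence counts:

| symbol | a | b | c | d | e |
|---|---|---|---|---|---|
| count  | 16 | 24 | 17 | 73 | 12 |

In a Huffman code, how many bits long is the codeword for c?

Huffman merges, smallest pair first:
merge e(12) and a(16): 28
merge c(17) and b(24): 41
merge 28 and 41: 69
merge 69 and d(73): 142
c sits 3 levels below the root, so its codeword is 3 bits.

3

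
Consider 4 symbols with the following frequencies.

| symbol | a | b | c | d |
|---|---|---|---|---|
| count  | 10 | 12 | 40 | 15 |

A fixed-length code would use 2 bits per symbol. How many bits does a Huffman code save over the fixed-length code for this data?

Fixed-length: 2 bits × 77 symbols = 154 bits.
Huffman merges:
a(10) + b(12) → 22
d(15) + 22 → 37
37 + c(40) → 77
Huffman total = 22 + 37 + 77 = 136 bits.
Saving = 154 − 136 = 18 bits.

18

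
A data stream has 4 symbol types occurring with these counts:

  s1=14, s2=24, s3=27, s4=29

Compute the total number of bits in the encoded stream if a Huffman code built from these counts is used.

Merge the two smallest weights repeatedly:
merge s1(14) and s2(24): 38
merge s3(27) and s4(29): 56
merge 38 and 56: 94
Total encoded bits = sum of merged weights = 38 + 56 + 94 = 188.

188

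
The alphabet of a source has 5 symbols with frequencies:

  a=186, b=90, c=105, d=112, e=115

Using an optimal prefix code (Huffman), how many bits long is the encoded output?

1411

Merge the two smallest weights repeatedly:
b(90) + c(105) → 195
d(112) + e(115) → 227
a(186) + 195 → 381
227 + 381 → 608
Each symbol's bit-cost is frequency × depth; summing gives 1411 bits (equivalently 195 + 227 + 381 + 608).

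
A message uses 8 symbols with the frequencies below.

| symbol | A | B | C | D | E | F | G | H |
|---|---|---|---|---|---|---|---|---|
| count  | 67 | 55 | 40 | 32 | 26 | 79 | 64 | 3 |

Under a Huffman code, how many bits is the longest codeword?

Merge the two lowest-weight nodes at each step:
H(3) + E(26) → 29
29 + D(32) → 61
C(40) + B(55) → 95
61 + G(64) → 125
A(67) + F(79) → 146
95 + 125 → 220
146 + 220 → 366
The first pair merged (H, E) ends up deepest, at depth 5.

5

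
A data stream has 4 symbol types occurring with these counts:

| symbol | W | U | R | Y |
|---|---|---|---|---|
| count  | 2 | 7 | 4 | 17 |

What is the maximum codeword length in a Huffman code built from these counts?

Merge the two lowest-weight nodes at each step:
combine W(2), R(4) → 6
combine 6, U(7) → 13
combine 13, Y(17) → 30
Maximum depth reached is 3.

3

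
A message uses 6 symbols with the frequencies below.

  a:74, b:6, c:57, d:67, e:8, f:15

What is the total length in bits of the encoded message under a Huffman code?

497

Build the Huffman tree bottom-up:
b(6) + e(8) → 14
14 + f(15) → 29
29 + c(57) → 86
d(67) + a(74) → 141
86 + 141 → 227
Each symbol's bit-cost is frequency × depth; summing gives 497 bits (equivalently 14 + 29 + 86 + 141 + 227).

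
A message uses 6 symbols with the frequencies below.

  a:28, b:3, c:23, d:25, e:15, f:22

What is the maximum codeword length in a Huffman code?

4

Merge the two lowest-weight nodes at each step:
b(3) + e(15) → 18
18 + f(22) → 40
c(23) + d(25) → 48
a(28) + 40 → 68
48 + 68 → 116
The first pair merged (b, e) ends up deepest, at depth 4.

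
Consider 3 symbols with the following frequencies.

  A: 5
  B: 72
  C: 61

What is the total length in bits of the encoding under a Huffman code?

Greedily combine the two least-frequent nodes:
merge A(5) and C(61): 66
merge 66 and B(72): 138
Each symbol's bit-cost is frequency × depth; summing gives 204 bits (equivalently 66 + 138).

204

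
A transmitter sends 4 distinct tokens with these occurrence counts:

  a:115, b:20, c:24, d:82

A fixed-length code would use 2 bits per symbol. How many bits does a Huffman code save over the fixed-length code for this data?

Fixed-length: 2 bits × 241 symbols = 482 bits.
Huffman merges:
merge b(20) and c(24): 44
merge 44 and d(82): 126
merge a(115) and 126: 241
Huffman total = 44 + 126 + 241 = 411 bits.
Saving = 482 − 411 = 71 bits.

71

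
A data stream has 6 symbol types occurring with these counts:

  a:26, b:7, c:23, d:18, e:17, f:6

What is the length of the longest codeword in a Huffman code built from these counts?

Merge the two lowest-weight nodes at each step:
combine f(6), b(7) → 13
combine 13, e(17) → 30
combine d(18), c(23) → 41
combine a(26), 30 → 56
combine 41, 56 → 97
Maximum depth reached is 4.

4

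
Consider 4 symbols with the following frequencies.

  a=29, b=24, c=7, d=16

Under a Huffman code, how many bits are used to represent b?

Repeatedly merge the two smallest:
merge c(7) and d(16): 23
merge 23 and b(24): 47
merge a(29) and 47: 76
The subtree containing b is merged 2 times, so code length = 2.

2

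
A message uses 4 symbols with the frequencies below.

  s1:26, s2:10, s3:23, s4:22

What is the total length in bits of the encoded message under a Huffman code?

Merge the two smallest weights repeatedly:
combine s2(10), s4(22) → 32
combine s3(23), s1(26) → 49
combine 32, 49 → 81
Total encoded bits = sum of merged weights = 32 + 49 + 81 = 162.

162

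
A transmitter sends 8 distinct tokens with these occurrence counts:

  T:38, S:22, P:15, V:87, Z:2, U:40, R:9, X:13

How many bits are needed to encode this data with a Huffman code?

Build the Huffman tree bottom-up:
merge Z(2) and R(9): 11
merge 11 and X(13): 24
merge P(15) and S(22): 37
merge 24 and 37: 61
merge T(38) and U(40): 78
merge 61 and 78: 139
merge V(87) and 139: 226
The encoded length is the sum of every internal node's weight: 11 + 24 + 37 + 61 + 78 + 139 + 226 = 576 bits.

576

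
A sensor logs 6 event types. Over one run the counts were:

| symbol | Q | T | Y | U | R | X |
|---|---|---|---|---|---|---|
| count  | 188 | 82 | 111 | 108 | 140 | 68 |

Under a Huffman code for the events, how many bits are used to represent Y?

3

Build the tree from the bottom:
combine X(68), T(82) → 150
combine U(108), Y(111) → 219
combine R(140), 150 → 290
combine Q(188), 219 → 407
combine 290, 407 → 697
The subtree containing Y is merged 3 times, so code length = 3.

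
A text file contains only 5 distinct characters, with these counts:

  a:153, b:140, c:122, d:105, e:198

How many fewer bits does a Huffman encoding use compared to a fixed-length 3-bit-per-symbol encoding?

491

Fixed-length: 3 bits × 718 symbols = 2154 bits.
Huffman merges:
d(105) + c(122) → 227
b(140) + a(153) → 293
e(198) + 227 → 425
293 + 425 → 718
Huffman total = 227 + 293 + 425 + 718 = 1663 bits.
Saving = 2154 − 1663 = 491 bits.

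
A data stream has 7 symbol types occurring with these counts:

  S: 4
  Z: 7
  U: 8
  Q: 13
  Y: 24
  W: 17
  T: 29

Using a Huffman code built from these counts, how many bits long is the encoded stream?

264

Merge the two smallest weights repeatedly:
S(4) + Z(7) → 11
U(8) + 11 → 19
Q(13) + W(17) → 30
19 + Y(24) → 43
T(29) + 30 → 59
43 + 59 → 102
The encoded length is the sum of every internal node's weight: 11 + 19 + 30 + 43 + 59 + 102 = 264 bits.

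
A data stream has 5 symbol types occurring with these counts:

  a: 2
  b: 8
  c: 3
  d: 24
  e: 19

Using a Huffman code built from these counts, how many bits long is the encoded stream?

Greedily combine the two least-frequent nodes:
a(2) + c(3) → 5
5 + b(8) → 13
13 + e(19) → 32
d(24) + 32 → 56
The encoded length is the sum of every internal node's weight: 5 + 13 + 32 + 56 = 106 bits.

106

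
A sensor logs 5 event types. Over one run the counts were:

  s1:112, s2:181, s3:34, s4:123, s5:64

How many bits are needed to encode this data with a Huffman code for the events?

Build the Huffman tree bottom-up:
combine s3(34), s5(64) → 98
combine 98, s1(112) → 210
combine s4(123), s2(181) → 304
combine 210, 304 → 514
Each symbol's bit-cost is frequency × depth; summing gives 1126 bits (equivalently 98 + 210 + 304 + 514).

1126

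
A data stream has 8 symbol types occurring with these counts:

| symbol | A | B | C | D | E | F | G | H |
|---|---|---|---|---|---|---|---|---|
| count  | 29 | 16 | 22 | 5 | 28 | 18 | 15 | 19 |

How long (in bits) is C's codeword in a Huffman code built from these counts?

Huffman merges, smallest pair first:
merge D(5) and G(15): 20
merge B(16) and F(18): 34
merge H(19) and 20: 39
merge C(22) and E(28): 50
merge A(29) and 34: 63
merge 39 and 50: 89
merge 63 and 89: 152
C's leaf is at depth 3, giving a 3-bit codeword.

3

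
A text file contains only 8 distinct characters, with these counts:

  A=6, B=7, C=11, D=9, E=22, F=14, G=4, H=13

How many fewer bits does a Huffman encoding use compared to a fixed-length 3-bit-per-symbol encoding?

Fixed-length: 3 bits × 86 symbols = 258 bits.
Huffman merges:
combine G(4), A(6) → 10
combine B(7), D(9) → 16
combine 10, C(11) → 21
combine H(13), F(14) → 27
combine 16, 21 → 37
combine E(22), 27 → 49
combine 37, 49 → 86
Huffman total = 10 + 16 + 21 + 27 + 37 + 49 + 86 = 246 bits.
Saving = 258 − 246 = 12 bits.

12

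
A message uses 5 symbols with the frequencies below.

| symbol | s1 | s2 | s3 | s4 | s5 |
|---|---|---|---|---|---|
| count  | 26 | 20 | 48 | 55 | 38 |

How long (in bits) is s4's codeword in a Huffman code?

2

Repeatedly merge the two smallest:
s2(20) + s1(26) → 46
s5(38) + 46 → 84
s3(48) + s4(55) → 103
84 + 103 → 187
s4's leaf is at depth 2, giving a 2-bit codeword.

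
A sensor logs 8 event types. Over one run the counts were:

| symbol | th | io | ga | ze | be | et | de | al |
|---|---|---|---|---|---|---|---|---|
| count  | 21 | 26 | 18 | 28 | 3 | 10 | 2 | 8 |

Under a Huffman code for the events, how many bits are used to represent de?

5

Huffman merges, smallest pair first:
merge de(2) and be(3): 5
merge 5 and al(8): 13
merge et(10) and 13: 23
merge ga(18) and th(21): 39
merge 23 and io(26): 49
merge ze(28) and 39: 67
merge 49 and 67: 116
The subtree containing de is merged 5 times, so code length = 5.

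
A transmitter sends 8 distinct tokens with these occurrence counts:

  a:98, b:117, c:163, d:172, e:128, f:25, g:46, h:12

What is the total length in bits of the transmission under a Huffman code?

Merge the two smallest weights repeatedly:
combine h(12), f(25) → 37
combine 37, g(46) → 83
combine 83, a(98) → 181
combine b(117), e(128) → 245
combine c(163), d(172) → 335
combine 181, 245 → 426
combine 335, 426 → 761
The encoded length is the sum of every internal node's weight: 37 + 83 + 181 + 245 + 335 + 426 + 761 = 2068 bits.

2068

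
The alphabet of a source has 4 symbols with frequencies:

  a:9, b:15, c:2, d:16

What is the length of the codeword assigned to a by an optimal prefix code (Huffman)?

Huffman merges, smallest pair first:
merge c(2) and a(9): 11
merge 11 and b(15): 26
merge d(16) and 26: 42
a's leaf is at depth 3, giving a 3-bit codeword.

3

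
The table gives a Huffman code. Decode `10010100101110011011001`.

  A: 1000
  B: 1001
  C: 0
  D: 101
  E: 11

BCBCEBDB

Read left to right; each codeword is recognised as soon as it completes (prefix code):
  1001→B | 0→C | 1001→B | 0→C | 11→E | 1001→B | 101→D | 1001→B
Decoded message: BCBCEBDB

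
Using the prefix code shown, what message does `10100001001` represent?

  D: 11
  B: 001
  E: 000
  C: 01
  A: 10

AAEAC

Read left to right; each codeword is recognised as soon as it completes (prefix code):
  10→A | 10→A | 000→E | 10→A | 01→C
Decoded message: AAEAC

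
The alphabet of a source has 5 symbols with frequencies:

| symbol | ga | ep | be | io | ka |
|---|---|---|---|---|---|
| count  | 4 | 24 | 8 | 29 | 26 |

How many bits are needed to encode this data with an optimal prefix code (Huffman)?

Greedily combine the two least-frequent nodes:
combine ga(4), be(8) → 12
combine 12, ep(24) → 36
combine ka(26), io(29) → 55
combine 36, 55 → 91
Total encoded bits = sum of merged weights = 12 + 36 + 55 + 91 = 194.

194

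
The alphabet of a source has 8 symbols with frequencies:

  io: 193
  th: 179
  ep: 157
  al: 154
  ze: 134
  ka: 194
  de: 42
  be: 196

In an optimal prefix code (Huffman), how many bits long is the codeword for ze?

Repeatedly merge the two smallest:
de(42) + ze(134) → 176
al(154) + ep(157) → 311
176 + th(179) → 355
io(193) + ka(194) → 387
be(196) + 311 → 507
355 + 387 → 742
507 + 742 → 1249
The subtree containing ze is merged 4 times, so code length = 4.

4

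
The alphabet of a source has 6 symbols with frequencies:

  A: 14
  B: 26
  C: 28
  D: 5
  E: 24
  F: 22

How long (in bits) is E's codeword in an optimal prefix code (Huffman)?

2

Huffman merges, smallest pair first:
combine D(5), A(14) → 19
combine 19, F(22) → 41
combine E(24), B(26) → 50
combine C(28), 41 → 69
combine 50, 69 → 119
E sits 2 levels below the root, so its codeword is 2 bits.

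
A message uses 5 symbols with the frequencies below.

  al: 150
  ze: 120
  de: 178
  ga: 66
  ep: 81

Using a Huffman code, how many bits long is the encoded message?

Build the Huffman tree bottom-up:
combine ga(66), ep(81) → 147
combine ze(120), 147 → 267
combine al(150), de(178) → 328
combine 267, 328 → 595
Each symbol's bit-cost is frequency × depth; summing gives 1337 bits (equivalently 147 + 267 + 328 + 595).

1337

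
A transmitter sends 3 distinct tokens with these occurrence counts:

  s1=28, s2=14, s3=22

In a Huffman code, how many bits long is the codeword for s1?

1

Repeatedly merge the two smallest:
combine s2(14), s3(22) → 36
combine s1(28), 36 → 64
s1 is a child of the root — depth 1, so its codeword is a single bit.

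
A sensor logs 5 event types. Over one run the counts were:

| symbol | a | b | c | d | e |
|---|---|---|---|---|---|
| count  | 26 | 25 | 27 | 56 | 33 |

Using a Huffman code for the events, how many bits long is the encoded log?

385

Greedily combine the two least-frequent nodes:
b(25) + a(26) → 51
c(27) + e(33) → 60
51 + d(56) → 107
60 + 107 → 167
The encoded length is the sum of every internal node's weight: 51 + 60 + 107 + 167 = 385 bits.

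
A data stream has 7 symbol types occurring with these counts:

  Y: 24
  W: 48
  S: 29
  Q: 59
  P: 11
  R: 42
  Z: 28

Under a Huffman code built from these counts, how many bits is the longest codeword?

4

Merge the two lowest-weight nodes at each step:
merge P(11) and Y(24): 35
merge Z(28) and S(29): 57
merge 35 and R(42): 77
merge W(48) and 57: 105
merge Q(59) and 77: 136
merge 105 and 136: 241
The rarest symbols sit at the bottom; the longest codeword is 4 bits.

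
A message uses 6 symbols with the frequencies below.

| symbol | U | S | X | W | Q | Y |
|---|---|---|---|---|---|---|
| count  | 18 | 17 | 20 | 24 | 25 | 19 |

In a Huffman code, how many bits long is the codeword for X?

Repeatedly merge the two smallest:
merge S(17) and U(18): 35
merge Y(19) and X(20): 39
merge W(24) and Q(25): 49
merge 35 and 39: 74
merge 49 and 74: 123
X sits 3 levels below the root, so its codeword is 3 bits.

3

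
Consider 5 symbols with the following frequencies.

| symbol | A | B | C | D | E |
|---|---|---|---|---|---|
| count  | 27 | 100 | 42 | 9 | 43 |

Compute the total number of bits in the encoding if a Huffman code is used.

Merge the two smallest weights repeatedly:
merge D(9) and A(27): 36
merge 36 and C(42): 78
merge E(43) and 78: 121
merge B(100) and 121: 221
Total encoded bits = sum of merged weights = 36 + 78 + 121 + 221 = 456.

456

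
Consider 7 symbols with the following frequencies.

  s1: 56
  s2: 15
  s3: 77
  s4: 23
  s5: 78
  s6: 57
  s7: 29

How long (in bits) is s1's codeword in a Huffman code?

3

Build the tree from the bottom:
merge s2(15) and s4(23): 38
merge s7(29) and 38: 67
merge s1(56) and s6(57): 113
merge 67 and s3(77): 144
merge s5(78) and 113: 191
merge 144 and 191: 335
s1's leaf is at depth 3, giving a 3-bit codeword.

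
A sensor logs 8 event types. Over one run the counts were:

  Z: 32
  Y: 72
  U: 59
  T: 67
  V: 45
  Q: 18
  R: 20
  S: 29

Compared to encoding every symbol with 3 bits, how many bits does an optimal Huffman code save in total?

Fixed-length: 3 bits × 342 symbols = 1026 bits.
Huffman merges:
Q(18) + R(20) → 38
S(29) + Z(32) → 61
38 + V(45) → 83
U(59) + 61 → 120
T(67) + Y(72) → 139
83 + 120 → 203
139 + 203 → 342
Huffman total = 38 + 61 + 83 + 120 + 139 + 203 + 342 = 986 bits.
Saving = 1026 − 986 = 40 bits.

40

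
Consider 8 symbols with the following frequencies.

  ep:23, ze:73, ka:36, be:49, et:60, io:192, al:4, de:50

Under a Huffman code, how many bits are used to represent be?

Huffman merges, smallest pair first:
merge al(4) and ep(23): 27
merge 27 and ka(36): 63
merge be(49) and de(50): 99
merge et(60) and 63: 123
merge ze(73) and 99: 172
merge 123 and 172: 295
merge io(192) and 295: 487
be sits 4 levels below the root, so its codeword is 4 bits.

4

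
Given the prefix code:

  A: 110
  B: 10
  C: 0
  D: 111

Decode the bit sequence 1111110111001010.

DDCDCCBB

Read left to right; each codeword is recognised as soon as it completes (prefix code):
  111→D | 111→D | 0→C | 111→D | 0→C | 0→C | 10→B | 10→B
Decoded message: DDCDCCBB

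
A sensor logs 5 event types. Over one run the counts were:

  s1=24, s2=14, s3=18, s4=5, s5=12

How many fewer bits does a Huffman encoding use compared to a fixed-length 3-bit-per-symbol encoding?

56

Fixed-length: 3 bits × 73 symbols = 219 bits.
Huffman merges:
s4(5) + s5(12) → 17
s2(14) + 17 → 31
s3(18) + s1(24) → 42
31 + 42 → 73
Huffman total = 17 + 31 + 42 + 73 = 163 bits.
Saving = 219 − 163 = 56 bits.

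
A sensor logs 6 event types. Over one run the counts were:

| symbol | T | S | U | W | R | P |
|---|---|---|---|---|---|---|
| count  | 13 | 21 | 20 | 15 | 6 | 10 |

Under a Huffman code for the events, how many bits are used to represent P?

Build the tree from the bottom:
R(6) + P(10) → 16
T(13) + W(15) → 28
16 + U(20) → 36
S(21) + 28 → 49
36 + 49 → 85
P's leaf is at depth 3, giving a 3-bit codeword.

3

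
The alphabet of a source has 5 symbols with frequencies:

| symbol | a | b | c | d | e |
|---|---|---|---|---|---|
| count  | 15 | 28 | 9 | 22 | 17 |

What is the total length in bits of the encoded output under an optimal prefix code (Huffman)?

Build the Huffman tree bottom-up:
combine c(9), a(15) → 24
combine e(17), d(22) → 39
combine 24, b(28) → 52
combine 39, 52 → 91
Total encoded bits = sum of merged weights = 24 + 39 + 52 + 91 = 206.

206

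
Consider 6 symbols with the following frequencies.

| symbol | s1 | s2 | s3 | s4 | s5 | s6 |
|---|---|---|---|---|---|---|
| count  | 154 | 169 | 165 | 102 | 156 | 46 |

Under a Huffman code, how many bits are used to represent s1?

Repeatedly merge the two smallest:
merge s6(46) and s4(102): 148
merge 148 and s1(154): 302
merge s5(156) and s3(165): 321
merge s2(169) and 302: 471
merge 321 and 471: 792
The subtree containing s1 is merged 3 times, so code length = 3.

3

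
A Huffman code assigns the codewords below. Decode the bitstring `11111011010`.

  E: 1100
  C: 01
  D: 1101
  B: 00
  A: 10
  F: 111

Read left to right; each codeword is recognised as soon as it completes (prefix code):
  111→F | 1101→D | 10→A | 10→A
Decoded message: FDAA

FDAA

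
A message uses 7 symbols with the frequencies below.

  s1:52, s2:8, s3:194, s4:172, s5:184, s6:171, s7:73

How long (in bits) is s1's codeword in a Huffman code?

Repeatedly merge the two smallest:
merge s2(8) and s1(52): 60
merge 60 and s7(73): 133
merge 133 and s6(171): 304
merge s4(172) and s5(184): 356
merge s3(194) and 304: 498
merge 356 and 498: 854
The subtree containing s1 is merged 5 times, so code length = 5.

5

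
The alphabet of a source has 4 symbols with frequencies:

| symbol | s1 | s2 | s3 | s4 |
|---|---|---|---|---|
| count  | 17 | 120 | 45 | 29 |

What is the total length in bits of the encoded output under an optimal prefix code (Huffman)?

Merge the two smallest weights repeatedly:
merge s1(17) and s4(29): 46
merge s3(45) and 46: 91
merge 91 and s2(120): 211
Each symbol's bit-cost is frequency × depth; summing gives 348 bits (equivalently 46 + 91 + 211).

348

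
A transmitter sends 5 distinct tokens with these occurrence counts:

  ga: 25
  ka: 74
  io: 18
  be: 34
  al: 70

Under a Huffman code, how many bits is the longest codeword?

3

Merge the two lowest-weight nodes at each step:
merge io(18) and ga(25): 43
merge be(34) and 43: 77
merge al(70) and ka(74): 144
merge 77 and 144: 221
Maximum depth reached is 3.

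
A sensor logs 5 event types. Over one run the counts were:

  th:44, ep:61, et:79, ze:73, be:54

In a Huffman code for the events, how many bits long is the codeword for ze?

Build the tree from the bottom:
combine th(44), be(54) → 98
combine ep(61), ze(73) → 134
combine et(79), 98 → 177
combine 134, 177 → 311
The subtree containing ze is merged 2 times, so code length = 2.

2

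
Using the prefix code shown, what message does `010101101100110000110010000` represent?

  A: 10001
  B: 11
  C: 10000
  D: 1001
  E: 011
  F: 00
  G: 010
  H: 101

GHHDCBFC

Read left to right; each codeword is recognised as soon as it completes (prefix code):
  010→G | 101→H | 101→H | 1001→D | 10000→C | 11→B | 00→F | 10000→C
Decoded message: GHHDCBFC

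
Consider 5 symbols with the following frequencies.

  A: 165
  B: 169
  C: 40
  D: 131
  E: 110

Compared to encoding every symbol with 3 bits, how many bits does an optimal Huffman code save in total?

465

Fixed-length: 3 bits × 615 symbols = 1845 bits.
Huffman merges:
C(40) + E(110) → 150
D(131) + 150 → 281
A(165) + B(169) → 334
281 + 334 → 615
Huffman total = 150 + 281 + 334 + 615 = 1380 bits.
Saving = 1845 − 1380 = 465 bits.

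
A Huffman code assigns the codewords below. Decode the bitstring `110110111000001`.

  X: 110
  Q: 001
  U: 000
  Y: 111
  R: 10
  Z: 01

XXYUQ

Read left to right; each codeword is recognised as soon as it completes (prefix code):
  110→X | 110→X | 111→Y | 000→U | 001→Q
Decoded message: XXYUQ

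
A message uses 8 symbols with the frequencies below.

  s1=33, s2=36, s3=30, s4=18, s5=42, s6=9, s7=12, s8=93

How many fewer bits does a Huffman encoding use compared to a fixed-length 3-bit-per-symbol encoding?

Fixed-length: 3 bits × 273 symbols = 819 bits.
Huffman merges:
s6(9) + s7(12) → 21
s4(18) + 21 → 39
s3(30) + s1(33) → 63
s2(36) + 39 → 75
s5(42) + 63 → 105
75 + s8(93) → 168
105 + 168 → 273
Huffman total = 21 + 39 + 63 + 75 + 105 + 168 + 273 = 744 bits.
Saving = 819 − 744 = 75 bits.

75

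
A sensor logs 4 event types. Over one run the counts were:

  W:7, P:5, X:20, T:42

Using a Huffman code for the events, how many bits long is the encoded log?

118

Greedily combine the two least-frequent nodes:
merge P(5) and W(7): 12
merge 12 and X(20): 32
merge 32 and T(42): 74
Each symbol's bit-cost is frequency × depth; summing gives 118 bits (equivalently 12 + 32 + 74).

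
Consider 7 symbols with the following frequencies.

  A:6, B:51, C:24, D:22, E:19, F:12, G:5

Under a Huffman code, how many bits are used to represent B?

Huffman merges, smallest pair first:
G(5) + A(6) → 11
11 + F(12) → 23
E(19) + D(22) → 41
23 + C(24) → 47
41 + 47 → 88
B(51) + 88 → 139
B is a child of the root — depth 1, so its codeword is a single bit.

1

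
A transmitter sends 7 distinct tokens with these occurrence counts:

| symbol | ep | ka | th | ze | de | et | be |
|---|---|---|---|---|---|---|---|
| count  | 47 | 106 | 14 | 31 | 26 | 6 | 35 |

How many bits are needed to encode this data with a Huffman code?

649

Greedily combine the two least-frequent nodes:
merge et(6) and th(14): 20
merge 20 and de(26): 46
merge ze(31) and be(35): 66
merge 46 and ep(47): 93
merge 66 and 93: 159
merge ka(106) and 159: 265
Each symbol's bit-cost is frequency × depth; summing gives 649 bits (equivalently 20 + 46 + 66 + 93 + 159 + 265).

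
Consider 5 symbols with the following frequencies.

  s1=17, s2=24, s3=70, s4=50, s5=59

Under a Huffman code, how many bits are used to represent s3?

Repeatedly merge the two smallest:
s1(17) + s2(24) → 41
41 + s4(50) → 91
s5(59) + s3(70) → 129
91 + 129 → 220
s3's leaf is at depth 2, giving a 2-bit codeword.

2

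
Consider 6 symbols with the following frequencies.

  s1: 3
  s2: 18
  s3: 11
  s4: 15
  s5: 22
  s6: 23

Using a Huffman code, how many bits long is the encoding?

227

Build the Huffman tree bottom-up:
combine s1(3), s3(11) → 14
combine 14, s4(15) → 29
combine s2(18), s5(22) → 40
combine s6(23), 29 → 52
combine 40, 52 → 92
Each symbol's bit-cost is frequency × depth; summing gives 227 bits (equivalently 14 + 29 + 40 + 52 + 92).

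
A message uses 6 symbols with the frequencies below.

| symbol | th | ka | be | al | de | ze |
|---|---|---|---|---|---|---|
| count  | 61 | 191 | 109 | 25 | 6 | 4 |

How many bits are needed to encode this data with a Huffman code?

742

Greedily combine the two least-frequent nodes:
combine ze(4), de(6) → 10
combine 10, al(25) → 35
combine 35, th(61) → 96
combine 96, be(109) → 205
combine ka(191), 205 → 396
Each symbol's bit-cost is frequency × depth; summing gives 742 bits (equivalently 10 + 35 + 96 + 205 + 396).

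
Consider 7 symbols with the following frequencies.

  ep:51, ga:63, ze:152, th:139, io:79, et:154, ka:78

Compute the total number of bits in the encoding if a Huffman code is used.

Merge the two smallest weights repeatedly:
ep(51) + ga(63) → 114
ka(78) + io(79) → 157
114 + th(139) → 253
ze(152) + et(154) → 306
157 + 253 → 410
306 + 410 → 716
Total encoded bits = sum of merged weights = 114 + 157 + 253 + 306 + 410 + 716 = 1956.

1956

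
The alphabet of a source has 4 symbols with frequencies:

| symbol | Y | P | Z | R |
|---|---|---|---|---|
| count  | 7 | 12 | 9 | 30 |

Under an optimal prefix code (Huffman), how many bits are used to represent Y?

3

Repeatedly merge the two smallest:
merge Y(7) and Z(9): 16
merge P(12) and 16: 28
merge 28 and R(30): 58
Y sits 3 levels below the root, so its codeword is 3 bits.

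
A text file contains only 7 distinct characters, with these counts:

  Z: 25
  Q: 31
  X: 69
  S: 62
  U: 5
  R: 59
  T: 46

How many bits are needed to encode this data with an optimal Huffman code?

Greedily combine the two least-frequent nodes:
combine U(5), Z(25) → 30
combine 30, Q(31) → 61
combine T(46), R(59) → 105
combine 61, S(62) → 123
combine X(69), 105 → 174
combine 123, 174 → 297
The encoded length is the sum of every internal node's weight: 30 + 61 + 105 + 123 + 174 + 297 = 790 bits.

790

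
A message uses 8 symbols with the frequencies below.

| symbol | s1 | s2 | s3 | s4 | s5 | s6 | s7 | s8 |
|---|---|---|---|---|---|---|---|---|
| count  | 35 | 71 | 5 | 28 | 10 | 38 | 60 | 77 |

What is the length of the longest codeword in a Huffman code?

5

Merge the two lowest-weight nodes at each step:
merge s3(5) and s5(10): 15
merge 15 and s4(28): 43
merge s1(35) and s6(38): 73
merge 43 and s7(60): 103
merge s2(71) and 73: 144
merge s8(77) and 103: 180
merge 144 and 180: 324
The rarest symbols sit at the bottom; the longest codeword is 5 bits.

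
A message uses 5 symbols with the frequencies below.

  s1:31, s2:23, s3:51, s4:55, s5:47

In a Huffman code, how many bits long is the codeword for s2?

3

Build the tree from the bottom:
merge s2(23) and s1(31): 54
merge s5(47) and s3(51): 98
merge 54 and s4(55): 109
merge 98 and 109: 207
The subtree containing s2 is merged 3 times, so code length = 3.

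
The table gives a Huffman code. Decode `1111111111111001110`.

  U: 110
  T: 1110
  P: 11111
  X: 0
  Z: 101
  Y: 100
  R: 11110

PPTXT

Read left to right; each codeword is recognised as soon as it completes (prefix code):
  11111→P | 11111→P | 1110→T | 0→X | 1110→T
Decoded message: PPTXT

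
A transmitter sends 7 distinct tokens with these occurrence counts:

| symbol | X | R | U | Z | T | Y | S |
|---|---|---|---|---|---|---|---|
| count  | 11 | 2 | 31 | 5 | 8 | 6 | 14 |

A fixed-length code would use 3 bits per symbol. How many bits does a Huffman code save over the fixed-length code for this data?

42

Fixed-length: 3 bits × 77 symbols = 231 bits.
Huffman merges:
combine R(2), Z(5) → 7
combine Y(6), 7 → 13
combine T(8), X(11) → 19
combine 13, S(14) → 27
combine 19, 27 → 46
combine U(31), 46 → 77
Huffman total = 7 + 13 + 19 + 27 + 46 + 77 = 189 bits.
Saving = 231 − 189 = 42 bits.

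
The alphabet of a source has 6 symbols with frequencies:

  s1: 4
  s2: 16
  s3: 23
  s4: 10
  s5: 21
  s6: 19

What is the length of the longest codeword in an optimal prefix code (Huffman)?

Merge the two lowest-weight nodes at each step:
s1(4) + s4(10) → 14
14 + s2(16) → 30
s6(19) + s5(21) → 40
s3(23) + 30 → 53
40 + 53 → 93
The rarest symbols sit at the bottom; the longest codeword is 4 bits.

4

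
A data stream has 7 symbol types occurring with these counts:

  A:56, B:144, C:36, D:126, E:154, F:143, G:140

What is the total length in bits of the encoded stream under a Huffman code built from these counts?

Build the Huffman tree bottom-up:
merge C(36) and A(56): 92
merge 92 and D(126): 218
merge G(140) and F(143): 283
merge B(144) and E(154): 298
merge 218 and 283: 501
merge 298 and 501: 799
Total encoded bits = sum of merged weights = 92 + 218 + 283 + 298 + 501 + 799 = 2191.

2191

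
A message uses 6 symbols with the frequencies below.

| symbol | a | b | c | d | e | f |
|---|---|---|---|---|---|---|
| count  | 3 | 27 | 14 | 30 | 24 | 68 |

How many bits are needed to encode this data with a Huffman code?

Merge the two smallest weights repeatedly:
merge a(3) and c(14): 17
merge 17 and e(24): 41
merge b(27) and d(30): 57
merge 41 and 57: 98
merge f(68) and 98: 166
The encoded length is the sum of every internal node's weight: 17 + 41 + 57 + 98 + 166 = 379 bits.

379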